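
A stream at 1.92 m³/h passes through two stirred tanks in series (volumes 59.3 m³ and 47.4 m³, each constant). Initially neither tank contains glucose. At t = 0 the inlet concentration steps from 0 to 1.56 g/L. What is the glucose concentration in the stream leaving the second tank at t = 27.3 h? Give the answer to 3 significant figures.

Time constants: τᵢ = Vᵢ/Q for each well-mixed tank.
τ₁ = 59.3/1.92 = 30.885 h; τ₂ = 47.4/1.92 = 24.688 h.
Solving the cascade with C₁(0)=C₂(0)=0 gives C₂(t) = C_in[1 − (τ₁ e^(−t/τ₁) − τ₂ e^(−t/τ₂))/(τ₁ − τ₂)].
At t = 27.3: e^(−t/τ₁) = 0.41316, e^(−t/τ₂) = 0.33094.
C₂ = 1.56·[1 − (30.885·0.41316 − 24.688·0.33094)/(6.1979)] = 1.56·0.25932 = 0.40454 g/L.

0.405 g/L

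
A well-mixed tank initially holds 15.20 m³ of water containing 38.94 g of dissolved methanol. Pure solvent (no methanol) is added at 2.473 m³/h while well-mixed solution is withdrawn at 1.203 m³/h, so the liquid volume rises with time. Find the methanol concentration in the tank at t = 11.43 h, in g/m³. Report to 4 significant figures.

Total volume: dV/dt = Q_in − Q_out = 1.27000 m³/h, so V(t) = 15.20 + 1.27000 t and V(11.43) = 29.7161 m³.
Species balance (pure solvent in): dm/dt = −Q_out · m/V(t).
Separate: dm/m = −Q_out dt/V(t) ⇒ ln(m/m₀) = −(Q_out/(Q_in−Q_out)) ln(V/V₀).
m = m₀ (V₀/V)^(Q_out/(Q_in−Q_out)) = 38.94 × (15.20/29.7161)^(0.947244) = 20.6351 g.
C = m/V = 20.6351/29.7161 = 0.694410 g/m³.

0.6944 g/m³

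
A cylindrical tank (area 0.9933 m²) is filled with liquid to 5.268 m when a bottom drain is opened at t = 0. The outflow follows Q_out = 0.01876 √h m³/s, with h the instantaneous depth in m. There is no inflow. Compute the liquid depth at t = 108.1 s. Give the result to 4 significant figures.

1.624 m

A dh/dt = −Q_out = −0.01876 √h.
∫ h^(−1/2) dh = −(0.01876/A) ∫ dt, giving 2√h = 2√h₀ − (0.01876/A) t.
√h = √5.268 − 0.01876·108.1/(2·0.9933) = 2.29521 − 1.02082 = 1.27439.
h = 1.27439² = 1.62408 m.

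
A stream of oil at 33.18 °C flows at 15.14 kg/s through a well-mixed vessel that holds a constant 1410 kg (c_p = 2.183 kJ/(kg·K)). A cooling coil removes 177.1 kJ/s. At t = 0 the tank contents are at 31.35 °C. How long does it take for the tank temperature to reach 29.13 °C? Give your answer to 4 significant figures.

92.39 s

M c_p dT/dt = ṁ c_p (T_in − T) − Q̇.
τ = M/ṁ = 93.1308 s; T_ss = T_in − Q̇/(ṁ c_p) = 27.8216 °C.
T(t) = T_ss + (T₀ − T_ss) e^(−t/τ). Set T = 29.13:
e^(−t/τ) = (29.13 − 27.8216)/(31.35 − 27.8216) = 0.370828
t = −93.1308 · ln(0.370828) = 92.3873 s.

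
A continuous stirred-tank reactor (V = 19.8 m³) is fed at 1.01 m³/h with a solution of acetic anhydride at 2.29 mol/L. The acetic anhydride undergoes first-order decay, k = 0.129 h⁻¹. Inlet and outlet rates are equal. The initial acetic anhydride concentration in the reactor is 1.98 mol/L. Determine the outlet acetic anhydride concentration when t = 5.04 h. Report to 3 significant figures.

Species balance: V dC/dt = Q C_in − Q C − k V C.
This is linear with rate a = Q/V + k = 0.18001 h⁻¹.
C_ss = Q C_in/(Q + kV) = 0.64893 mol/L; C(t) = C_ss + (C₀ − C_ss) e^(−a t).
C(5.04) = 0.64893 + (1.3311)·e^(−0.18001·5.04) = 0.64893 + (1.3311)·0.40363 = 1.1862 mol/L.

1.19 mol/L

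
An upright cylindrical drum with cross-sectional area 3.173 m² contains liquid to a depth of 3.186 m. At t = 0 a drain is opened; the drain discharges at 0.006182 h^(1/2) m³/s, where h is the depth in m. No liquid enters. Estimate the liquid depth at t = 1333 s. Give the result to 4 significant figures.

0.2366 m

With no inflow, A dh/dt = −0.006182 √h.
∫ h^(−1/2) dh = −(0.006182/A) ∫ dt, giving 2√h = 2√h₀ − (0.006182/A) t.
√h = √3.186 − 0.006182·1333/(2·3.173) = 1.78494 − 1.29855 = 0.486386.
h = 0.486386² = 0.236571 m.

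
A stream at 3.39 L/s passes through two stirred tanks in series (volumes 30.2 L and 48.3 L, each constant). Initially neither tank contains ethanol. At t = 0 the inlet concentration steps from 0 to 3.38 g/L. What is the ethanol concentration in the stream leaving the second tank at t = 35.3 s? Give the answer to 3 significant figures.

2.73 g/L

Time constants: τᵢ = Vᵢ/Q for each well-mixed tank.
τ₁ = 30.2/3.39 = 8.9086 s; τ₂ = 48.3/3.39 = 14.248 s.
Solving the cascade with C₁(0)=C₂(0)=0 gives C₂(t) = C_in[1 − (τ₁ e^(−t/τ₁) − τ₂ e^(−t/τ₂))/(τ₁ − τ₂)].
At t = 35.3: e^(−t/τ₁) = 0.019016, e^(−t/τ₂) = 0.083946.
C₂ = 3.38·[1 − (8.9086·0.019016 − 14.248·0.083946)/(-5.3392)] = 3.38·0.80772 = 2.7301 g/L.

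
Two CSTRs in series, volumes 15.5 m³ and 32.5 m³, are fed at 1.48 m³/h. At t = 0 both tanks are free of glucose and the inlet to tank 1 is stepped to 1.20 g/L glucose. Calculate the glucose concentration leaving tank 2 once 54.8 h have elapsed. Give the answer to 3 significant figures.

1.02 g/L

Species balance on tank i: dCᵢ/dt = (Cᵢ₋₁ − Cᵢ)/τᵢ with τᵢ = Vᵢ/Q.
τ₁ = 15.5/1.48 = 10.473 h; τ₂ = 32.5/1.48 = 21.959 h.
Tank 1: C₁ = C_in(1 − e^(−t/τ₁)). Tank 2 (τ₁ ≠ τ₂): C₂ = C_in[1 − (τ₁ e^(−t/τ₁) − τ₂ e^(−t/τ₂))/(τ₁ − τ₂)].
At t = 54.8: e^(−t/τ₁) = 0.0053401, e^(−t/τ₂) = 0.082455.
C₂ = 1.20·[1 − (10.473·0.0053401 − 21.959·0.082455)/(-11.486)] = 1.20·0.84724 = 1.0167 g/L.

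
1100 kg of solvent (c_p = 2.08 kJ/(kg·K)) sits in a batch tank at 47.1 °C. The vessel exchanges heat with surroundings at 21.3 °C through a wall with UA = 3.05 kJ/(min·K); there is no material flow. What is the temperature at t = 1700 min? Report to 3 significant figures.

Energy balance: M c_p dT/dt = −UA(T − T_amb).
dT/dt = (T_ss − T)/τ with T_ss = T_amb = 21.300 °C, τ = M c_p/UA = 1100·2.08/3.05 = 750.16 min.
Integrating: T(t) = T_ss + (T₀ − T_ss) e^(−t/τ).
T(1700) = 21.300 + (25.800)·0.10371 = 23.976 °C.

24.0 °C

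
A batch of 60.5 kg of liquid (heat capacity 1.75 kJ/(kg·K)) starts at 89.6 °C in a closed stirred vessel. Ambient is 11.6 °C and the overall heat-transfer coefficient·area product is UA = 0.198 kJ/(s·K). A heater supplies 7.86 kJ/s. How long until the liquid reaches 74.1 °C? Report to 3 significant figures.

M c_p dT/dt = −UA(T − T_amb) + Q̇.
τ = M c_p/UA = 534.72 s; T_ss = T_amb + Q̇/UA = 11.6 + 7.86/0.198 = 51.297 °C.
T(t) = T_ss + (T₀ − T_ss)e^(−t/τ); set T = 74.1:
t = −τ ln[(T − T_ss)/(T₀ − T_ss)] = −534.72 · ln(0.59533) = 277.33 s.

277 s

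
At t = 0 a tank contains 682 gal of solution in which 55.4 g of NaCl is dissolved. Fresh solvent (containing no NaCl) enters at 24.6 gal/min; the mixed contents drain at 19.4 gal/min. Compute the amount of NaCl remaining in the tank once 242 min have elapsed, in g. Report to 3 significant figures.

Total volume: dV/dt = Q_in − Q_out = 5.2000 gal/min, so V(t) = 682 + 5.2000 t and V(242) = 1940.4 gal.
Solute balance: dm/dt = 0 − Q_out C = −Q_out m/V(t).
dm/m = −Q_out dt/(V₀ + 5.2000 t); integrating gives ln(m/m₀) = −(Q_out/(Q_in−Q_out)) ln(V/V₀).
m = m₀ (V₀/V)^(Q_out/(Q_in−Q_out)) = 55.4 × (682/1940.4)^(3.7308) = 1.1203 g.

1.12 g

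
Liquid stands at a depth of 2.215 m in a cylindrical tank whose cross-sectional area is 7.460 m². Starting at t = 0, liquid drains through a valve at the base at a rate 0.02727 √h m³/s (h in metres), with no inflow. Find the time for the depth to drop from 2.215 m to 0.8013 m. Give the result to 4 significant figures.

324.5 s

With no inflow, A dh/dt = −0.02727 √h.
Separate and integrate: 2(√h − √h₀) = −(0.02727/A) t.
t = 2A(√h₀ − √h)/0.02727 = 2·7.460·(√2.215 − √0.8013)/0.02727
  = 14.9200 × (1.48829 − 0.895154) / 0.02727 = 324.516 s.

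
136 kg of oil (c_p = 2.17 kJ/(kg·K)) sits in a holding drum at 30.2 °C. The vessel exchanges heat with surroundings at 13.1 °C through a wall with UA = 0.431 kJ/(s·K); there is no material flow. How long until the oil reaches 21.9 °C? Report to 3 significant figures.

455 s

Lumped-capacitance energy balance: M c_p dT/dt = UA(T_amb − T).
τ = M c_p/UA = 684.73 s; T_ss = T_amb = 13.100 °C.
T(t) = T_ss + (T₀ − T_ss)e^(−t/τ); set T = 21.9:
t = −τ ln[(T − T_ss)/(T₀ − T_ss)] = −684.73 · ln(0.51462) = 454.89 s.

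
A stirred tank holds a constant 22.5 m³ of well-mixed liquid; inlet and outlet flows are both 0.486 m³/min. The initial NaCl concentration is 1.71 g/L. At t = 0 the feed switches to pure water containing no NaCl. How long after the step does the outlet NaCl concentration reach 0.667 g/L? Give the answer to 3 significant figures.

43.6 min

Transient balance on the dissolved component: V dC/dt = Q(C_in − C), so τ = V/Q = 46.296 min.
C(t) = C_in + (C₀ − C_in) e^(−t/τ). Set C = 0.667 and solve for t:
e^(−t/τ) = (C − C_in)/(C₀ − C_in) = (0.667 − 0)/(1.71 − 0) = 0.39006
t = −τ ln(…) = 46.296 × 0.94146 = 43.586 min.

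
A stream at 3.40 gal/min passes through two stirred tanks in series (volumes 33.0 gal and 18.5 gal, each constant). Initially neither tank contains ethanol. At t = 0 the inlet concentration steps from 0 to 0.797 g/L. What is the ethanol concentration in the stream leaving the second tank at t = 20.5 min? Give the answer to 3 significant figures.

Time constants: τᵢ = Vᵢ/Q for each well-mixed tank.
τ₁ = 33.0/3.40 = 9.7059 min; τ₂ = 18.5/3.40 = 5.4412 min.
Solving the cascade with C₁(0)=C₂(0)=0 gives C₂(t) = C_in[1 − (τ₁ e^(−t/τ₁) − τ₂ e^(−t/τ₂))/(τ₁ − τ₂)].
At t = 20.5: e^(−t/τ₁) = 0.12098, e^(−t/τ₂) = 0.023108.
C₂ = 0.797·[1 − (9.7059·0.12098 − 5.4412·0.023108)/(4.2647)] = 0.797·0.75415 = 0.60105 g/L.

0.601 g/L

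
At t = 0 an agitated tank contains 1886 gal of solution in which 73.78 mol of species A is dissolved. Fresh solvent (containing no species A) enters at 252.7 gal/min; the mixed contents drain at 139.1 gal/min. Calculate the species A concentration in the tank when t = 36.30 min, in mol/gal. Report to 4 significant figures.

0.002970 mol/gal

Let m(t) be the amount of species A. Volume: V(t) = V₀ + (Q_in − Q_out) t = 1886 + 113.600 t; V(36.30) = 6009.68 gal.
Solute balance: dm/dt = 0 − Q_out C = −Q_out m/V(t).
dm/m = −Q_out dt/(V₀ + 113.600 t); integrating gives ln(m/m₀) = −(Q_out/(Q_in−Q_out)) ln(V/V₀).
m = m₀ (V₀/V)^(Q_out/(Q_in−Q_out)) = 73.78 × (1886/6009.68)^(1.22447) = 17.8505 mol.
C = m/V = 17.8505/6009.68 = 0.00297029 mol/gal.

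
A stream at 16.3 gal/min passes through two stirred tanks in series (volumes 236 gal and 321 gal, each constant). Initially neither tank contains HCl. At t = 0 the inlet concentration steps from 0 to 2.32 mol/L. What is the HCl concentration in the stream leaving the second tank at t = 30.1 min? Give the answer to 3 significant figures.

1.23 mol/L

Species balance on tank i: dCᵢ/dt = (Cᵢ₋₁ − Cᵢ)/τᵢ with τᵢ = Vᵢ/Q.
τ₁ = 236/16.3 = 14.479 min; τ₂ = 321/16.3 = 19.693 min.
Solving the cascade with C₁(0)=C₂(0)=0 gives C₂(t) = C_in[1 − (τ₁ e^(−t/τ₁) − τ₂ e^(−t/τ₂))/(τ₁ − τ₂)].
At t = 30.1: e^(−t/τ₁) = 0.12506, e^(−t/τ₂) = 0.21687.
C₂ = 2.32·[1 − (14.479·0.12506 − 19.693·0.21687)/(-5.2147)] = 2.32·0.52822 = 1.2255 mol/L.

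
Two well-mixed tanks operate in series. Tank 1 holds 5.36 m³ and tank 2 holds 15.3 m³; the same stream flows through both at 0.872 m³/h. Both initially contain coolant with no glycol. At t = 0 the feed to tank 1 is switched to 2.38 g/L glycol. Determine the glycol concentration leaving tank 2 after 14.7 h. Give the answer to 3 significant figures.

Each tank obeys Vᵢ dCᵢ/dt = Q(Cᵢ₋₁ − Cᵢ), so τᵢ = Vᵢ/Q.
τ₁ = 5.36/0.872 = 6.1468 h; τ₂ = 15.3/0.872 = 17.546 h.
Solving the cascade with C₁(0)=C₂(0)=0 gives C₂(t) = C_in[1 − (τ₁ e^(−t/τ₁) − τ₂ e^(−t/τ₂))/(τ₁ − τ₂)].
At t = 14.7: e^(−t/τ₁) = 0.091493, e^(−t/τ₂) = 0.43266.
C₂ = 2.38·[1 − (6.1468·0.091493 − 17.546·0.43266)/(-11.399)] = 2.38·0.38337 = 0.91242 g/L.

0.912 g/L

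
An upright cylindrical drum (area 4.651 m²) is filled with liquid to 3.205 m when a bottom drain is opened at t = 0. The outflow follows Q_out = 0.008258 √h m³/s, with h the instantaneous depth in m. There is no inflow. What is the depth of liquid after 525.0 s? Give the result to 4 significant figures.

1.753 m

Accumulation of liquid (constant cross-section A): A dh/dt = −0.008258 √h.
This is separable: 2 d(√h)/dt = −0.008258/A, so √h = √h₀ − (0.008258/(2A)) t.
√h = √3.205 − 0.008258·525.0/(2·4.651) = 1.79025 − 0.466077 = 1.32417.
h = 1.32417² = 1.75344 m.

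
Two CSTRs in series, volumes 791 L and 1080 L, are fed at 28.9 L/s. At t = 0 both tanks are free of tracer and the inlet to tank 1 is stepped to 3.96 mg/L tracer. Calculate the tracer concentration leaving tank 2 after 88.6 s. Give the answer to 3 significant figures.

3.00 mg/L

Species balance on tank i: dCᵢ/dt = (Cᵢ₋₁ − Cᵢ)/τᵢ with τᵢ = Vᵢ/Q.
τ₁ = 791/28.9 = 27.370 s; τ₂ = 1080/28.9 = 37.370 s.
Solving the cascade with C₁(0)=C₂(0)=0 gives C₂(t) = C_in[1 − (τ₁ e^(−t/τ₁) − τ₂ e^(−t/τ₂))/(τ₁ − τ₂)].
At t = 88.6: e^(−t/τ₁) = 0.039278, e^(−t/τ₂) = 0.093399.
C₂ = 3.96·[1 − (27.370·0.039278 − 37.370·0.093399)/(-10.000)] = 3.96·0.75847 = 3.0035 mg/L.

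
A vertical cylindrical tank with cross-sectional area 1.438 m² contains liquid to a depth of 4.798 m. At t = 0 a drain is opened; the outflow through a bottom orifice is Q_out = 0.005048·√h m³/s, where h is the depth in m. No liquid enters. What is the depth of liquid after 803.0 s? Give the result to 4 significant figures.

0.6100 m

With no inflow, A dh/dt = −0.005048 √h.
Separate and integrate: 2(√h − √h₀) = −(0.005048/A) t.
√h = √4.798 − 0.005048·803.0/(2·1.438) = 2.19043 − 1.40944 = 0.780996.
h = 0.780996² = 0.609954 m.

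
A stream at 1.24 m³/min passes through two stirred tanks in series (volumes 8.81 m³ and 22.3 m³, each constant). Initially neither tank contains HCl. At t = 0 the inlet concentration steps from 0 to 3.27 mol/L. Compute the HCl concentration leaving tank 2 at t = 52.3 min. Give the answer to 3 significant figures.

Time constants: τᵢ = Vᵢ/Q for each well-mixed tank.
τ₁ = 8.81/1.24 = 7.1048 min; τ₂ = 22.3/1.24 = 17.984 min.
Tank 1: C₁ = C_in(1 − e^(−t/τ₁)). Tank 2 (τ₁ ≠ τ₂): C₂ = C_in[1 − (τ₁ e^(−t/τ₁) − τ₂ e^(−t/τ₂))/(τ₁ − τ₂)].
At t = 52.3: e^(−t/τ₁) = 0.00063545, e^(−t/τ₂) = 0.054576.
C₂ = 3.27·[1 − (7.1048·0.00063545 − 17.984·0.054576)/(-10.879)] = 3.27·0.91020 = 2.9763 mol/L.

2.98 mol/L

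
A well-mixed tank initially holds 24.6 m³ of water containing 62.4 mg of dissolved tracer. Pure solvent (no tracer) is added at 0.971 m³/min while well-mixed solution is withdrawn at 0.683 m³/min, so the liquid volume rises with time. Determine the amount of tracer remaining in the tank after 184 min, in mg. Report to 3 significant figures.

4.09 mg

Let m(t) be the amount of tracer. Volume: V(t) = V₀ + (Q_in − Q_out) t = 24.6 + 0.28800 t; V(184) = 77.592 m³.
Species balance (pure solvent in): dm/dt = −Q_out · m/V(t).
dm/m = −Q_out dt/(V₀ + 0.28800 t); integrating gives ln(m/m₀) = −(Q_out/(Q_in−Q_out)) ln(V/V₀).
m = m₀ (V₀/V)^(Q_out/(Q_in−Q_out)) = 62.4 × (24.6/77.592)^(2.3715) = 4.0933 mg.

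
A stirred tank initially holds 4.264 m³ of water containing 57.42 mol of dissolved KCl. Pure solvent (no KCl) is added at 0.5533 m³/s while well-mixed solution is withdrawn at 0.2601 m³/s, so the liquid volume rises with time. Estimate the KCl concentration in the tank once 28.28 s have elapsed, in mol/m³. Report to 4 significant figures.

1.754 mol/m³

Let m(t) be the amount of KCl. Volume: V(t) = V₀ + (Q_in − Q_out) t = 4.264 + 0.293200 t; V(28.28) = 12.5557 m³.
Species balance (pure solvent in): dm/dt = −Q_out · m/V(t).
dm/m = −Q_out dt/(V₀ + 0.293200 t); integrating gives ln(m/m₀) = −(Q_out/(Q_in−Q_out)) ln(V/V₀).
m = m₀ (V₀/V)^(Q_out/(Q_in−Q_out)) = 57.42 × (4.264/12.5557)^(0.887108) = 22.0287 mol.
C = m/V = 22.0287/12.5557 = 1.75448 mol/m³.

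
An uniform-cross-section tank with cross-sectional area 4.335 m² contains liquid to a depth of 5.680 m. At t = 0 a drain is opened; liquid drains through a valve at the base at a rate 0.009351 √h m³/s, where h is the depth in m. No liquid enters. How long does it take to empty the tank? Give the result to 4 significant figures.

With no inflow, A dh/dt = −0.009351 √h.
This is separable: 2 d(√h)/dt = −0.009351/A, so √h = √h₀ − (0.009351/(2A)) t.
Tank is empty when √h = 0: t_empty = 2A√h₀/0.009351.
t_empty = 2·4.335·√5.680/0.009351 = 8.67000·2.38328/0.009351 = 2209.71 s.

2210 s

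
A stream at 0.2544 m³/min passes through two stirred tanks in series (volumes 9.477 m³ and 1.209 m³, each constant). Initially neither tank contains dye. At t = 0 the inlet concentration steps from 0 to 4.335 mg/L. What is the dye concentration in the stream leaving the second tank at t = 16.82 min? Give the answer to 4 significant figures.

1.190 mg/L

Time constants: τᵢ = Vᵢ/Q for each well-mixed tank.
τ₁ = 9.477/0.2544 = 37.2524 min; τ₂ = 1.209/0.2544 = 4.75236 min.
Tank 1: C₁ = C_in(1 − e^(−t/τ₁)). Tank 2 (τ₁ ≠ τ₂): C₂ = C_in[1 − (τ₁ e^(−t/τ₁) − τ₂ e^(−t/τ₂))/(τ₁ − τ₂)].
At t = 16.82: e^(−t/τ₁) = 0.636663, e^(−t/τ₂) = 0.0290338.
C₂ = 4.335·[1 − (37.2524·0.636663 − 4.75236·0.0290338)/(32.5000)] = 4.335·0.274486 = 1.18990 mg/L.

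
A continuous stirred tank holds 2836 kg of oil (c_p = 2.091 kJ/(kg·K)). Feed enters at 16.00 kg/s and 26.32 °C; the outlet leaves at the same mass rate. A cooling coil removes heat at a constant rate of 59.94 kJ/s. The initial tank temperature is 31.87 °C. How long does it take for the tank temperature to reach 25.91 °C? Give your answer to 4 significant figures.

Heat balance on the well-mixed liquid: M c_p dT/dt = ṁ c_p (T_in − T) − 59.94.
τ = M/ṁ = 177.250 s; T_ss = T_in − Q̇/(ṁ c_p) = 24.5284 °C.
T(t) = T_ss + (T₀ − T_ss) e^(−t/τ). Set T = 25.91:
e^(−t/τ) = (25.91 − 24.5284)/(31.87 − 24.5284) = 0.188189
t = −177.250 · ln(0.188189) = 296.063 s.

296.1 s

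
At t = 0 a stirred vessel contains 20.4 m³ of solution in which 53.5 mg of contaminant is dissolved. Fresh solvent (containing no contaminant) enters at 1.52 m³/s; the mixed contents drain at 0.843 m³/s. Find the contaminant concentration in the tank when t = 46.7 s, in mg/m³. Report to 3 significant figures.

Total volume: dV/dt = Q_in − Q_out = 0.67700 m³/s, so V(t) = 20.4 + 0.67700 t and V(46.7) = 52.016 m³.
Solute balance: dm/dt = 0 − Q_out C = −Q_out m/V(t).
Separate: dm/m = −Q_out dt/V(t) ⇒ ln(m/m₀) = −(Q_out/(Q_in−Q_out)) ln(V/V₀).
m = m₀ (V₀/V)^(Q_out/(Q_in−Q_out)) = 53.5 × (20.4/52.016)^(1.2452) = 16.679 mg.
C = m/V = 16.679/52.016 = 0.32065 mg/m³.

0.321 mg/m³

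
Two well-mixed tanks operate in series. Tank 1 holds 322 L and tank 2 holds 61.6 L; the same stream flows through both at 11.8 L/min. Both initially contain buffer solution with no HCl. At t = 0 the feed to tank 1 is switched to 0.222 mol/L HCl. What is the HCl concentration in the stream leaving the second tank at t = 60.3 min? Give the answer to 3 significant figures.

0.192 mol/L

Time constants: τᵢ = Vᵢ/Q for each well-mixed tank.
τ₁ = 322/11.8 = 27.288 min; τ₂ = 61.6/11.8 = 5.2203 min.
Tank 1: C₁ = C_in(1 − e^(−t/τ₁)). Tank 2 (τ₁ ≠ τ₂): C₂ = C_in[1 − (τ₁ e^(−t/τ₁) − τ₂ e^(−t/τ₂))/(τ₁ − τ₂)].
At t = 60.3: e^(−t/τ₁) = 0.10973, e^(−t/τ₂) = 9.6267e-06.
C₂ = 0.222·[1 − (27.288·0.10973 − 5.2203·9.6267e-06)/(22.068)] = 0.222·0.86432 = 0.19188 mol/L.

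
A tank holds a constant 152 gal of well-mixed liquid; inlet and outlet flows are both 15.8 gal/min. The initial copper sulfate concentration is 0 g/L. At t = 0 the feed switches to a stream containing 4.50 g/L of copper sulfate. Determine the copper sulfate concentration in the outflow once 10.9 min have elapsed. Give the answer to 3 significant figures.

Unsteady species balance (constant V, well mixed): V dC/dt = Q(C_in − C).
So dC/dt = (C_in − C)/τ with τ = V/Q = 152/15.8 = 9.6203 min.
This is linear first-order; C(t) = C_in + (C₀ − C_in) e^(−t/τ).
C(10.9) = 4.50 + (0 − 4.50)·e^(−10.9/9.6203) = 4.50 + (-4.5000)·0.32206 = 3.0507 g/L.

3.05 g/L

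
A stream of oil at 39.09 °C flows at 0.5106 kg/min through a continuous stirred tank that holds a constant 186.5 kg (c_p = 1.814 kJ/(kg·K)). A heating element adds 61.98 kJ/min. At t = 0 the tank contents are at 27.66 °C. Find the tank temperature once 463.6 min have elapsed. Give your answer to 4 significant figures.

83.99 °C

Energy balance: M c_p dT/dt = ṁ c_p (T_in − T) + 61.98.
Rearrange: dT/dt = (T_ss − T)/τ with τ = M/ṁ = 365.257 min and T_ss = T_in + Q̇/(ṁ c_p) = 106.007 °C.
This is linear first-order; T(t) = T_ss + (T₀ − T_ss) e^(−t/τ).
T(463.6) = 106.007 + (-78.3465)·e^(−463.6/365.257) = 106.007 + (-78.3465)·0.281044 = 83.9877 °C.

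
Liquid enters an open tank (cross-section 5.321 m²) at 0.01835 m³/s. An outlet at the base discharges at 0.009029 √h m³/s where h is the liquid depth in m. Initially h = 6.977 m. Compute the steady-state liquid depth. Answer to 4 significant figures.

4.130 m

A dh/dt = Q_in − 0.009029 √h. Steady state requires inflow = outflow:
Q_in = 0.009029 √h_ss ⇒ √h_ss = 0.01835/0.009029 = 2.03234.
h_ss = 2.03234² = 4.13041 m. (Since h₀ = 6.977 m > h_ss, the level will fall toward this value.)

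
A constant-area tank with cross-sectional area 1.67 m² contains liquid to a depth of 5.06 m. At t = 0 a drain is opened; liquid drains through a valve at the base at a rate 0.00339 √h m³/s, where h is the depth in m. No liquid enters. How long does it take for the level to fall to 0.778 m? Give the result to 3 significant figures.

1350 s

Unsteady balance on liquid volume: A dh/dt = −0.00339 √h.
∫ h^(−1/2) dh = −(0.00339/A) ∫ dt, giving 2√h = 2√h₀ − (0.00339/A) t.
t = 2A(√h₀ − √h)/0.00339 = 2·1.67·(√5.06 − √0.778)/0.00339
  = 3.3400 × (2.2494 − 0.88204) / 0.00339 = 1347.2 s.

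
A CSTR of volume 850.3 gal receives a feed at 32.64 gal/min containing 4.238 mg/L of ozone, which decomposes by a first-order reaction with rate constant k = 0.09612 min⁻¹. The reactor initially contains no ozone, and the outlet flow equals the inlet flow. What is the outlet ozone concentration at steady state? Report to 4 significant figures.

1.209 mg/L

V dC/dt = Q(C_in − C) − k V C.
At steady state: 0 = Q C_in − (Q + kV) C_ss, so C_ss = Q C_in/(Q + kV).
C_ss = 32.64·4.238/(32.64 + 0.09612·850.3) = 138.328/114.371 = 1.20947 mg/L.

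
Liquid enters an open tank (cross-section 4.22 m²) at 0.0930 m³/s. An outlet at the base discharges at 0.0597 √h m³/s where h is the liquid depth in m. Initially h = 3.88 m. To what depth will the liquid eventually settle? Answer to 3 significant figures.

Unsteady balance on liquid volume: A dh/dt = Q_in − 0.0597 √h. At steady state dh/dt = 0:
Q_in = 0.0597 √h_ss ⇒ √h_ss = 0.0930/0.0597 = 1.5578.
h_ss = 1.5578² = 2.4267 m. (Since h₀ = 3.88 m > h_ss, the level will fall toward this value.)

2.43 m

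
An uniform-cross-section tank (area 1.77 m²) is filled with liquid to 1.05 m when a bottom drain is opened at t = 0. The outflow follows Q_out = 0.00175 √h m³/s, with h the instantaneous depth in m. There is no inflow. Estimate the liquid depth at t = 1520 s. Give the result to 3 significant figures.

0.0747 m

With no inflow, A dh/dt = −0.00175 √h.
Separate and integrate: 2(√h − √h₀) = −(0.00175/A) t.
√h = √1.05 − 0.00175·1520/(2·1.77) = 1.0247 − 0.75141 = 0.27328.
h = 0.27328² = 0.074683 m.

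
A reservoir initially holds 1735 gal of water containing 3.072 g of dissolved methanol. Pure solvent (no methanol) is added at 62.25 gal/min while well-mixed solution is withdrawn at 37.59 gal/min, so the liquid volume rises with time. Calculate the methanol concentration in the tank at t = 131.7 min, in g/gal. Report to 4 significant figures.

0.0001235 g/gal

Total volume: dV/dt = Q_in − Q_out = 24.6600 gal/min, so V(t) = 1735 + 24.6600 t and V(131.7) = 4982.72 gal.
Solute balance: dm/dt = 0 − Q_out C = −Q_out m/V(t).
Separate: dm/m = −Q_out dt/V(t) ⇒ ln(m/m₀) = −(Q_out/(Q_in−Q_out)) ln(V/V₀).
m = m₀ (V₀/V)^(Q_out/(Q_in−Q_out)) = 3.072 × (1735/4982.72)^(1.52433) = 0.615209 g.
C = m/V = 0.615209/4982.72 = 0.000123468 g/gal.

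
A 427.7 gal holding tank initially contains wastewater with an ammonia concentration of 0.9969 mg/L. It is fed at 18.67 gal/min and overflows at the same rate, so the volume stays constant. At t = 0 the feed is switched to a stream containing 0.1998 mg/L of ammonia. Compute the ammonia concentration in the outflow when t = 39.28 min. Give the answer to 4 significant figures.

Species balance on the tank: V dC/dt = Q(C_in − C).
Rewrite as dC/dt + C/τ = C_in/τ, τ = V/Q = 22.9084 min.
Solution: C(t) = C_in + (C₀ − C_in) e^(−t/τ).
C(39.28) = 0.1998 + (0.9969 − 0.1998)·e^(−39.28/22.9084) = 0.1998 + (0.797100)·0.180026 = 0.343299 mg/L.

0.3433 mg/L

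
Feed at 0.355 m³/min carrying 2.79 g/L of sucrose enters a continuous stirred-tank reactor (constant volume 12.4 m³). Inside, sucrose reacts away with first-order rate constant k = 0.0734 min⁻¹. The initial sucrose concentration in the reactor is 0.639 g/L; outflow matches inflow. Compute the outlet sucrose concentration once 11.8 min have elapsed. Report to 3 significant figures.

Species balance: V dC/dt = Q C_in − Q C − k V C.
dC/dt = (Q/V) C_in − (Q/V + k) C; effective rate a = Q/V + k = 0.028629 + 0.0734 = 0.10203 min⁻¹.
C_ss = Q C_in/(Q + kV) = 0.78287 g/L; C(t) = C_ss + (C₀ − C_ss) e^(−a t).
C(11.8) = 0.78287 + (-0.14387)·e^(−0.10203·11.8) = 0.78287 + (-0.14387)·0.30001 = 0.73970 g/L.

0.740 g/L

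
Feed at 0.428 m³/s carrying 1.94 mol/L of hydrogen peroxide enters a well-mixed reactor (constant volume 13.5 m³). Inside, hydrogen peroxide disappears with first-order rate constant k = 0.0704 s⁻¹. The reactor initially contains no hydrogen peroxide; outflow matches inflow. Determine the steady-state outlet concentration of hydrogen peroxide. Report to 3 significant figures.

V dC/dt = Q(C_in − C) − k V C.
Steady state (dC/dt = 0): C_ss = Q C_in/(Q + kV) = C_in/(1 + kV/Q).
C_ss = 0.428·1.94/(0.428 + 0.0704·13.5) = 0.83032/1.3784 = 0.60238 mol/L.

0.602 mol/L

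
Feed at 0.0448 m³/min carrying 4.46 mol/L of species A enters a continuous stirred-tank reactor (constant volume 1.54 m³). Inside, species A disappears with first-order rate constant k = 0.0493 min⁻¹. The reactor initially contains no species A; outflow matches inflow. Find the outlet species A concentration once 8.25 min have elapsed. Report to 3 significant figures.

Species balance: V dC/dt = Q C_in − Q C − k V C.
This is linear with rate a = Q/V + k = 0.078391 min⁻¹.
C_ss = Q C_in/(Q + kV) = 1.6551 mol/L; C(t) = C_ss + (C₀ − C_ss) e^(−a t).
C(8.25) = 1.6551 + (-1.6551)·e^(−0.078391·8.25) = 1.6551 + (-1.6551)·0.52376 = 0.78823 mol/L.

0.788 mol/L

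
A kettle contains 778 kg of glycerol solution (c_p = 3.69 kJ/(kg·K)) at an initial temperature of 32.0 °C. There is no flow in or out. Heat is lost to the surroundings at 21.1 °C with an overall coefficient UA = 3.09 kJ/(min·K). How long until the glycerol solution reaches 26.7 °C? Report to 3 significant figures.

619 min

Lumped-capacitance energy balance: M c_p dT/dt = UA(T_amb − T).
τ = M c_p/UA = 929.07 min; T_ss = T_amb = 21.100 °C.
T(t) = T_ss + (T₀ − T_ss)e^(−t/τ); set T = 26.7:
t = −τ ln[(T − T_ss)/(T₀ − T_ss)] = −929.07 · ln(0.51376) = 618.76 min.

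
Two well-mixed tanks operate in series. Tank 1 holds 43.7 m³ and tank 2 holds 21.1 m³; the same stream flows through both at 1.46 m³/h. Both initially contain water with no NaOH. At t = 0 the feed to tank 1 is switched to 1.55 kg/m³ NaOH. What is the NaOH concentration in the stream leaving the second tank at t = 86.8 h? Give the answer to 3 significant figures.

Each tank obeys Vᵢ dCᵢ/dt = Q(Cᵢ₋₁ − Cᵢ), so τᵢ = Vᵢ/Q.
τ₁ = 43.7/1.46 = 29.932 h; τ₂ = 21.1/1.46 = 14.452 h.
Solving the cascade with C₁(0)=C₂(0)=0 gives C₂(t) = C_in[1 − (τ₁ e^(−t/τ₁) − τ₂ e^(−t/τ₂))/(τ₁ − τ₂)].
At t = 86.8: e^(−t/τ₁) = 0.055026, e^(−t/τ₂) = 0.0024638.
C₂ = 1.55·[1 − (29.932·0.055026 − 14.452·0.0024638)/(15.479)] = 1.55·0.89590 = 1.3886 kg/m³.

1.39 kg/m³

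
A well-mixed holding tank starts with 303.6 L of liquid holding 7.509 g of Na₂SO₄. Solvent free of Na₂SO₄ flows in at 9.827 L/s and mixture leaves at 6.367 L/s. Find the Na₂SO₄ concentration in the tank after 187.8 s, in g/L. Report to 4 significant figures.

0.0009590 g/L

Total volume: dV/dt = Q_in − Q_out = 3.46000 L/s, so V(t) = 303.6 + 3.46000 t and V(187.8) = 953.388 L.
Solute balance: dm/dt = 0 − Q_out C = −Q_out m/V(t).
dm/m = −Q_out dt/(V₀ + 3.46000 t); integrating gives ln(m/m₀) = −(Q_out/(Q_in−Q_out)) ln(V/V₀).
m = m₀ (V₀/V)^(Q_out/(Q_in−Q_out)) = 7.509 × (303.6/953.388)^(1.84017) = 0.914271 g.
C = m/V = 0.914271/953.388 = 0.000958971 g/L.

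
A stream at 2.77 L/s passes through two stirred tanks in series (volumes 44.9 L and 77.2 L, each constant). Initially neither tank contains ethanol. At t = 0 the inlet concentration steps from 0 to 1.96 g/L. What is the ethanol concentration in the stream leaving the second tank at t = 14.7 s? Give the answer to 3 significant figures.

Time constants: τᵢ = Vᵢ/Q for each well-mixed tank.
τ₁ = 44.9/2.77 = 16.209 s; τ₂ = 77.2/2.77 = 27.870 s.
Solving the cascade with C₁(0)=C₂(0)=0 gives C₂(t) = C_in[1 − (τ₁ e^(−t/τ₁) − τ₂ e^(−t/τ₂))/(τ₁ − τ₂)].
At t = 14.7: e^(−t/τ₁) = 0.40378, e^(−t/τ₂) = 0.59011.
C₂ = 1.96·[1 − (16.209·0.40378 − 27.870·0.59011)/(-11.661)] = 1.96·0.15088 = 0.29572 g/L.

0.296 g/L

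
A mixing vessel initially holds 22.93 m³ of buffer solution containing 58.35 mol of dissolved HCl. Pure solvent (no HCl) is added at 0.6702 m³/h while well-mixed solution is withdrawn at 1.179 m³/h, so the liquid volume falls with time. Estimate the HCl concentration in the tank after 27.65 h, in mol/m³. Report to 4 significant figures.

Total volume: dV/dt = Q_in − Q_out = -0.508800 m³/h, so V(t) = 22.93 − 0.508800 t and V(27.65) = 8.86168 m³.
Solute balance: dm/dt = 0 − Q_out C = −Q_out m/V(t).
dm/m = −Q_out dt/(V₀ − 0.508800 t); integrating gives ln(m/m₀) = −(Q_out/(Q_in−Q_out)) ln(V/V₀).
m = m₀ (V₀/V)^(Q_out/(Q_in−Q_out)) = 58.35 × (22.93/8.86168)^(-2.31722) = 6.44599 mol.
C = m/V = 6.44599/8.86168 = 0.727401 mol/m³.

0.7274 mol/m³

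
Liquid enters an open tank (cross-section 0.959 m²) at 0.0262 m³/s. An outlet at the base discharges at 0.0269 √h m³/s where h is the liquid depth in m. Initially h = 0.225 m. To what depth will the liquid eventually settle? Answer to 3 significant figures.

Accumulation of liquid (constant cross-section A): A dh/dt = Q_in − 0.0269 √h. At steady state dh/dt = 0:
Q_in = 0.0269 √h_ss ⇒ √h_ss = 0.0262/0.0269 = 0.97398.
h_ss = 0.97398² = 0.94863 m. (Since h₀ = 0.225 m < h_ss, the level will rise toward this value.)

0.949 m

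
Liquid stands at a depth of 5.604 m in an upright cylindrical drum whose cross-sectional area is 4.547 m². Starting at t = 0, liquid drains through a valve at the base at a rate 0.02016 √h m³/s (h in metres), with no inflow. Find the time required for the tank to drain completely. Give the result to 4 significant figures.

1068 s

Mass balance (ρ constant): A dh/dt = −0.02016 √h.
∫ h^(−1/2) dh = −(0.02016/A) ∫ dt, giving 2√h = 2√h₀ − (0.02016/A) t.
Tank is empty when √h = 0: t_empty = 2A√h₀/0.02016.
t_empty = 2·4.547·√5.604/0.02016 = 9.09400·2.36728/0.02016 = 1067.86 s.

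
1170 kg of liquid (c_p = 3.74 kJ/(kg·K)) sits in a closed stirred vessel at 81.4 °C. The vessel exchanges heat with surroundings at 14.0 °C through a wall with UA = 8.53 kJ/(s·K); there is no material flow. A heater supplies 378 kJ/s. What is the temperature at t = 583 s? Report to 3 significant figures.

65.7 °C

Lumped-capacitance energy balance: M c_p dT/dt = UA(T_amb − T) + Q̇.
dT/dt = (T_ss − T)/τ with T_ss = T_amb + Q̇/UA = 14.0 + 378/8.53 = 58.314 °C, τ = M c_p/UA = 1170·3.74/8.53 = 512.99 s.
Solution: T(t) = T_ss + (T₀ − T_ss) e^(−t/τ).
T(583) = 58.314 + (23.086)·0.32095 = 65.724 °C.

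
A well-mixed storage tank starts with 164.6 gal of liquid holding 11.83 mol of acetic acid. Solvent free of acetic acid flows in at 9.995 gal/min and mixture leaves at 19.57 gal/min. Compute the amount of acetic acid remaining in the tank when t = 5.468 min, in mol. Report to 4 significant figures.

Total volume: dV/dt = Q_in − Q_out = -9.57500 gal/min, so V(t) = 164.6 − 9.57500 t and V(5.468) = 112.244 gal.
Species balance (pure solvent in): dm/dt = −Q_out · m/V(t).
dm/m = −Q_out dt/(V₀ − 9.57500 t); integrating gives ln(m/m₀) = −(Q_out/(Q_in−Q_out)) ln(V/V₀).
m = m₀ (V₀/V)^(Q_out/(Q_in−Q_out)) = 11.83 × (164.6/112.244)^(-2.04386) = 5.40950 mol.

5.410 mol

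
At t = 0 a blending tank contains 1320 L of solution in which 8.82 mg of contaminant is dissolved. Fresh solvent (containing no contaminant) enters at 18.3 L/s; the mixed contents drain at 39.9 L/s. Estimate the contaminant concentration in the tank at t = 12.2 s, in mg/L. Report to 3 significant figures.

Let m(t) be the amount of contaminant. Volume: V(t) = V₀ + (Q_in − Q_out) t = 1320 − 21.600 t; V(12.2) = 1056.5 L.
Species balance (pure solvent in): dm/dt = −Q_out · m/V(t).
Separate: dm/m = −Q_out dt/V(t) ⇒ ln(m/m₀) = −(Q_out/(Q_in−Q_out)) ln(V/V₀).
m = m₀ (V₀/V)^(Q_out/(Q_in−Q_out)) = 8.82 × (1320/1056.5)^(-1.8472) = 5.8455 mg.
C = m/V = 5.8455/1056.5 = 0.0055330 mg/L.

0.00553 mg/L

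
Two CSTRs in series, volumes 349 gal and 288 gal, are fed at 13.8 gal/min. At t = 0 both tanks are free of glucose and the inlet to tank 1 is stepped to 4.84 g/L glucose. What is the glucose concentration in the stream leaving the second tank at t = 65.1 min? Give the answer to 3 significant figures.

3.74 g/L

Each tank obeys Vᵢ dCᵢ/dt = Q(Cᵢ₋₁ − Cᵢ), so τᵢ = Vᵢ/Q.
τ₁ = 349/13.8 = 25.290 min; τ₂ = 288/13.8 = 20.870 min.
Tank 1: C₁ = C_in(1 − e^(−t/τ₁)). Tank 2 (τ₁ ≠ τ₂): C₂ = C_in[1 − (τ₁ e^(−t/τ₁) − τ₂ e^(−t/τ₂))/(τ₁ − τ₂)].
At t = 65.1: e^(−t/τ₁) = 0.076218, e^(−t/τ₂) = 0.044185.
C₂ = 4.84·[1 − (25.290·0.076218 − 20.870·0.044185)/(4.4203)] = 4.84·0.77254 = 3.7391 g/L.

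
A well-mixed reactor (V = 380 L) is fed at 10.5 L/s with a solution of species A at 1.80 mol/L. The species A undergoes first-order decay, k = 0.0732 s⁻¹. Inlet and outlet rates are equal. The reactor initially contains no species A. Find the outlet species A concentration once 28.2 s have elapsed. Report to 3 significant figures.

Accumulation = in − out − consumed: V dC/dt = Q C_in − Q C − k V C.
This is linear with rate a = Q/V + k = 0.10083 s⁻¹.
C_ss = Q C_in/(Q + kV) = 0.49327 mol/L; C(t) = C_ss + (C₀ − C_ss) e^(−a t).
C(28.2) = 0.49327 + (-0.49327)·e^(−0.10083·28.2) = 0.49327 + (-0.49327)·0.058224 = 0.46455 mol/L.

0.465 mol/L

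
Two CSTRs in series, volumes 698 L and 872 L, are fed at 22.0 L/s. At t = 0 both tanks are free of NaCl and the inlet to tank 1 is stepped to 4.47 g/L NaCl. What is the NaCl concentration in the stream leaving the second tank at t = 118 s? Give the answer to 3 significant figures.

3.76 g/L

Species balance on tank i: dCᵢ/dt = (Cᵢ₋₁ − Cᵢ)/τᵢ with τᵢ = Vᵢ/Q.
τ₁ = 698/22.0 = 31.727 s; τ₂ = 872/22.0 = 39.636 s.
Solving the cascade with C₁(0)=C₂(0)=0 gives C₂(t) = C_in[1 − (τ₁ e^(−t/τ₁) − τ₂ e^(−t/τ₂))/(τ₁ − τ₂)].
At t = 118: e^(−t/τ₁) = 0.024253, e^(−t/τ₂) = 0.050942.
C₂ = 4.47·[1 − (31.727·0.024253 − 39.636·0.050942)/(-7.9091)] = 4.47·0.84200 = 3.7637 g/L.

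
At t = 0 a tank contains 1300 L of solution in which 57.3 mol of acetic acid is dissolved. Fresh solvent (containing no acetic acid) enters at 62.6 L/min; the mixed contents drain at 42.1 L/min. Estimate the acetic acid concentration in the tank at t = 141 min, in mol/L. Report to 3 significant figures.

Total volume: dV/dt = Q_in − Q_out = 20.500 L/min, so V(t) = 1300 + 20.500 t and V(141) = 4190.5 L.
Solute balance: dm/dt = 0 − Q_out C = −Q_out m/V(t).
Separate: dm/m = −Q_out dt/V(t) ⇒ ln(m/m₀) = −(Q_out/(Q_in−Q_out)) ln(V/V₀).
m = m₀ (V₀/V)^(Q_out/(Q_in−Q_out)) = 57.3 × (1300/4190.5)^(2.0537) = 5.1789 mol.
C = m/V = 5.1789/4190.5 = 0.0012359 mol/L.

0.00124 mol/L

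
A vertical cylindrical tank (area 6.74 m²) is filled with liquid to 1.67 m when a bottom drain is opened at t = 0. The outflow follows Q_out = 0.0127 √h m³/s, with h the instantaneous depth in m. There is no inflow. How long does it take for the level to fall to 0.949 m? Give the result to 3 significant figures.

Mass balance (ρ constant): A dh/dt = −0.0127 √h.
Separate and integrate: 2(√h − √h₀) = −(0.0127/A) t.
t = 2A(√h₀ − √h)/0.0127 = 2·6.74·(√1.67 − √0.949)/0.0127
  = 13.480 × (1.2923 − 0.97417) / 0.0127 = 337.66 s.

338 s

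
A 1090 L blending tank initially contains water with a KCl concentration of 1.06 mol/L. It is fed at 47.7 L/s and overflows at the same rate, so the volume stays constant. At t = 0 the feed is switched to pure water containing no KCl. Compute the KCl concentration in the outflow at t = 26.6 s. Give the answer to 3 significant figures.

0.331 mol/L

Mass balance on the solute (V constant): V dC/dt = Q(C_in − C).
So dC/dt = (C_in − C)/τ with τ = V/Q = 1090/47.7 = 22.851 s.
Integrating: C(t) = C_in + (C₀ − C_in) e^(−t/τ).
C(26.6) = 0 + (1.06 − 0)·e^(−26.6/22.851) = 0 + (1.0600)·0.31222 = 0.33095 mol/L.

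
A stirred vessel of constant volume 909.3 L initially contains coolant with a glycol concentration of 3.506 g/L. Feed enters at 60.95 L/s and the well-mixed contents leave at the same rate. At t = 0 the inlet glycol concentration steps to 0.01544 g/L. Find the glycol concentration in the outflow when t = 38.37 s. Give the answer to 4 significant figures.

Mass balance on the solute (V constant): V dC/dt = Q(C_in − C).
So dC/dt = (C_in − C)/τ with τ = V/Q = 909.3/60.95 = 14.9188 s.
C approaches C_in exponentially: C(t) = C_in + (C₀ − C_in) e^(−t/τ).
C(38.37) = 0.01544 + (3.506 − 0.01544)·e^(−38.37/14.9188) = 0.01544 + (3.49056)·0.0763883 = 0.282078 g/L.

0.2821 g/L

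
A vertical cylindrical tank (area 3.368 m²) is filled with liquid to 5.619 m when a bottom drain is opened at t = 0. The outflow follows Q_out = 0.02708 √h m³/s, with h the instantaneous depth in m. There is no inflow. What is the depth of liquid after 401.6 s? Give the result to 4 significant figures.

With no inflow, A dh/dt = −0.02708 √h.
Separate and integrate: 2(√h − √h₀) = −(0.02708/A) t.
√h = √5.619 − 0.02708·401.6/(2·3.368) = 2.37044 − 1.61451 = 0.755935.
h = 0.755935² = 0.571437 m.

0.5714 m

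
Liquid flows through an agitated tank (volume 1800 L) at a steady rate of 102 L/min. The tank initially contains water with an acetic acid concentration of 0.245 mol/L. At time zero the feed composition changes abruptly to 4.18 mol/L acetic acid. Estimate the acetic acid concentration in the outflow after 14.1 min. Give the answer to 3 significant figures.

2.41 mol/L

Transient balance on the dissolved component: V dC/dt = Q(C_in − C).
So dC/dt = (C_in − C)/τ with τ = V/Q = 1800/102 = 17.647 min.
Solution: C(t) = C_in + (C₀ − C_in) e^(−t/τ).
C(14.1) = 4.18 + (0.245 − 4.18)·e^(−14.1/17.647) = 4.18 + (-3.9350)·0.44978 = 2.4101 mol/L.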